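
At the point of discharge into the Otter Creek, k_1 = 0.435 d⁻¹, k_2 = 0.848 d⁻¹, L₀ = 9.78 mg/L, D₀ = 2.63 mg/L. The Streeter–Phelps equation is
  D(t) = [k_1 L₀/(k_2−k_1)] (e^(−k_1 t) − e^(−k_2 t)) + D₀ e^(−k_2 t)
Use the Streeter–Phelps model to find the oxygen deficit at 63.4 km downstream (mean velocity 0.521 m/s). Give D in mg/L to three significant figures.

Travel time t = x/v = 63.4 km / (0.521 m/s) = 63400 m / 0.521 m/s = 121700 s = 1.408 d.
k_1 L₀/(k_2−k_1) = 0.435×9.78/(0.848−0.435) = 4.254/0.4130 = 10.30 mg/L.
e^(−k_1 t) = e^(−0.435×1.408) = 0.5419; e^(−k_2 t) = e^(−0.848×1.408) = 0.3029.
D = 10.30 × (0.5419 − 0.3029) + 2.63 × 0.3029 = 2.462 + 0.7966 = 3.259 mg/L.

D ≈ 3.26 mg/L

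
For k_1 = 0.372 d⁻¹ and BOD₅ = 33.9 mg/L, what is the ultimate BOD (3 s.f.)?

L₀ ≈ 40.2 mg/L

BOD₅ = L₀(1 − e^(−5k_1)) ⇒ L₀ = BOD₅ / (1 − e^(−5×0.372))
= 33.9 / (1 − 0.1557) = 33.9 / 0.8443 = 40.15 mg/L.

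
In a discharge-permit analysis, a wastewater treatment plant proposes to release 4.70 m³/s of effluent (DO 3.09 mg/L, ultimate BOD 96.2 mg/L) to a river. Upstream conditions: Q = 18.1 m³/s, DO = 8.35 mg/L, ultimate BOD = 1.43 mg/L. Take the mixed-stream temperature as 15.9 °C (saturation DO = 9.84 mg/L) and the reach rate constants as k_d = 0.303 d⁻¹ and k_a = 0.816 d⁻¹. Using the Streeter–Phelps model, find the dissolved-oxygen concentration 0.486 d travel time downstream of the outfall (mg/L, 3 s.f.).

Mixed DO = (18.1×8.35 + 4.70×3.09)/(18.1+4.70) = 165.7/22.80 = 7.266 mg/L.
Mixed L₀ = (18.1×1.43 + 4.70×96.2)/(22.80) = 478.0/22.80 = 20.97 mg/L.
Initial deficit D₀ = C_s − DO₀ = 9.84 − 7.266 = 2.574 mg/L.
D(0.486) = [0.303×20.97/(0.816−0.303)](e^(−0.303×0.486) − e^(−0.816×0.486)) + 2.574 e^(−0.816×0.486)
= 12.38 × (0.8631 − 0.6726) + 2.574 × 0.6726 = 4.090 mg/L.
DO = 9.84 − 4.090 = 5.750 mg/L.

DO ≈ 5.75 mg/L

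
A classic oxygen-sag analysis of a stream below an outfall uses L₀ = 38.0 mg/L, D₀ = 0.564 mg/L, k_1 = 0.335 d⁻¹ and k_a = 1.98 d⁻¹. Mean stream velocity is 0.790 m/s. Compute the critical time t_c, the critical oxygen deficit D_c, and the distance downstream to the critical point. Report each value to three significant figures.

At the critical point dD/dt = 0, so k_1 L₀ e^(−k_1 t) = k_a D. Substituting D(t) from the Streeter–Phelps equation and solving for t gives
t_c = ln[(k_a/k_1)(1 − D₀(k_a−k_1)/(k_1 L₀))] / (k_a−k_1).
Here k_a−k_1 = 1.645 d⁻¹ and 1 − D₀(k_a−k_1)/(k_1 L₀) = 1 − 0.564×1.645/(0.335×38.0) = 0.9271, so
t_c = ln(5.910 × 0.9271) / 1.645 = 1.701 / 1.645 = 1.034 d.
D_c = (k_1/k_a) L₀ e^(−k_1 t_c) = (0.335/1.98) × 38.0 × e^(−0.335×1.034) = 0.1692 × 38.0 × 0.7072 = 4.547 mg/L.
x_c = v t_c = 0.790 m/s × 1.034 d × 86400 s/d = 70580 m ≈ 70.6 km.

t_c ≈ 1.03 d; D_c ≈ 4.55 mg/L; x_c ≈ 70.6 km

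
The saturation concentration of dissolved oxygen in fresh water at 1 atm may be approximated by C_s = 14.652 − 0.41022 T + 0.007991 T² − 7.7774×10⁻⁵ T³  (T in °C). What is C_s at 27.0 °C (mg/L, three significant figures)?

C_s ≈ 7.87 mg/L

C_s = 14.652 − 0.41022×27.0 + 0.007991×27.0² − 7.7774×10⁻⁵×27.0³ = 7.871 mg/L.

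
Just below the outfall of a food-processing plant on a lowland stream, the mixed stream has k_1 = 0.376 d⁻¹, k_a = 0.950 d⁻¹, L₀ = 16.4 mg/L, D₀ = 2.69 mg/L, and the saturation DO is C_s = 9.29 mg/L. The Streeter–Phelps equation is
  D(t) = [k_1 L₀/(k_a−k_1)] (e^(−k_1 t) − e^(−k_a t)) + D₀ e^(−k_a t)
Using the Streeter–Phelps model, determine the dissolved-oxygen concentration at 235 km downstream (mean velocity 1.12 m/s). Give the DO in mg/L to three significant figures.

Travel time t = x/v = 235 km / (1.12 m/s) = 235000 m / 1.12 m/s = 209800 s = 2.428 d.
k_1 L₀/(k_a−k_1) = 0.376×16.4/(0.950−0.376) = 6.166/0.5740 = 10.74 mg/L.
e^(−k_1 t) = e^(−0.376×2.428) = 0.4013; e^(−k_a t) = e^(−0.950×2.428) = 0.09955.
D = 10.74 × (0.4013 − 0.09955) + 2.69 × 0.09955 = 3.241 + 0.2678 = 3.509 mg/L.
DO = C_s − D = 9.29 − 3.509 = 5.781 mg/L.

DO ≈ 5.78 mg/L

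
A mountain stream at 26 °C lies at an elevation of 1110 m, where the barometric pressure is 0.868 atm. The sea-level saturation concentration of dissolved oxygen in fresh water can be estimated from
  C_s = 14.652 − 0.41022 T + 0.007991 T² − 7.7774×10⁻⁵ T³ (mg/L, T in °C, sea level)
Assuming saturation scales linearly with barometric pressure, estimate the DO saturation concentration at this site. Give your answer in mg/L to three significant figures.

C_s ≈ 6.96 mg/L

At sea level: C_s = 14.652 − 0.41022×26 + 0.007991×26² − 7.7774×10⁻⁵×26³ = 8.021 mg/L.
Pressure correction: C_s' = 8.021 × 0.868 = 6.962 mg/L.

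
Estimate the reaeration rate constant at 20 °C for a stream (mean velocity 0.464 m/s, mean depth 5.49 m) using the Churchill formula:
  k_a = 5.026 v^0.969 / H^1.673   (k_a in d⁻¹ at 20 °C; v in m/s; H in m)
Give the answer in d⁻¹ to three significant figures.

k_a ≈ 0.138 d⁻¹

k_a = 5.026 × 0.464^0.969 / 5.49^1.673 = 5.026 × 0.4752 / 17.27 = 0.1383 d⁻¹.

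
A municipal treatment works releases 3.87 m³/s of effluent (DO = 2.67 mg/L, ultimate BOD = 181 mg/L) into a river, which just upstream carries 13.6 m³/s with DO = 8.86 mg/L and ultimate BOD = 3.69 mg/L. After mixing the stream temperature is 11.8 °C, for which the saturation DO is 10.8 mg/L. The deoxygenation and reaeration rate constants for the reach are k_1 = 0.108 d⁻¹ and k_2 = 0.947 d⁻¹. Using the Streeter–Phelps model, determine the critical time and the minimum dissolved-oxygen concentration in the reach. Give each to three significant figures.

t_c ≈ 1.50 d; minimum DO ≈ 6.63 mg/L

Mixed DO = (13.6×8.86 + 3.87×2.67)/(13.6+3.87) = 130.8/17.47 = 7.489 mg/L.
Mixed L₀ = (13.6×3.69 + 3.87×181)/(17.47) = 750.7/17.47 = 42.97 mg/L.
Initial deficit D₀ = C_s − DO₀ = 10.8 − 7.489 = 3.311 mg/L.
t_c = (1/0.8390) ln[(0.947/0.108)(1 − 3.311×0.8390/(0.108×42.97))] = 1.192 × ln(3.519) = 1.500 d.
D_c = (0.108/0.947) × 42.97 × e^(−0.108×1.500) = 0.1140 × 42.97 × 0.8505 = 4.168 mg/L.
Minimum DO = 10.8 − 4.168 = 6.632 mg/L.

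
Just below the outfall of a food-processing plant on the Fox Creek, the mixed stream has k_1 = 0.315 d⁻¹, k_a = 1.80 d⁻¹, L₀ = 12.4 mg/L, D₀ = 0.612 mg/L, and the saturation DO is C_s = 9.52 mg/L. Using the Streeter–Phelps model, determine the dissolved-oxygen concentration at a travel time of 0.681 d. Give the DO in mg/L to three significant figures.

k_1 L₀/(k_a−k_1) = 0.315×12.4/(1.80−0.315) = 3.906/1.485 = 2.630 mg/L.
e^(−k_1 t) = e^(−0.315×0.6810) = 0.8069; e^(−k_a t) = e^(−1.80×0.6810) = 0.2935.
D = 2.630 × (0.8069 − 0.2935) + 0.612 × 0.2935 = 1.350 + 0.1796 = 1.530 mg/L.
DO = C_s − D = 9.52 − 1.530 = 7.990 mg/L.

DO ≈ 7.99 mg/L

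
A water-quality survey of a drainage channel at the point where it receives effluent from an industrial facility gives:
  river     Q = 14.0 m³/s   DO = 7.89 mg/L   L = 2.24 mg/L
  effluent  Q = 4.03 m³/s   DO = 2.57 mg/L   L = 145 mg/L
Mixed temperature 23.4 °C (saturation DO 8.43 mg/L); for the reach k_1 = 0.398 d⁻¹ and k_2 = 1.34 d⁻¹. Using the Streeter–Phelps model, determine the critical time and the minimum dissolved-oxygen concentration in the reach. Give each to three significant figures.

t_c ≈ 1.15 d; minimum DO ≈ 2.02 mg/L

Mixed DO = (14.0×7.89 + 4.03×2.57)/(14.0+4.03) = 120.8/18.03 = 6.701 mg/L.
Mixed L₀ = (14.0×2.24 + 4.03×145)/(18.03) = 615.7/18.03 = 34.15 mg/L.
Initial deficit D₀ = C_s − DO₀ = 8.43 − 6.701 = 1.729 mg/L.
t_c = (1/0.9420) ln[(1.34/0.398)(1 − 1.729×0.9420/(0.398×34.15))] = 1.062 × ln(2.963) = 1.153 d.
D_c = (0.398/1.34) × 34.15 × e^(−0.398×1.153) = 0.2970 × 34.15 × 0.6319 = 6.410 mg/L.
Minimum DO = 8.43 − 6.410 = 2.020 mg/L.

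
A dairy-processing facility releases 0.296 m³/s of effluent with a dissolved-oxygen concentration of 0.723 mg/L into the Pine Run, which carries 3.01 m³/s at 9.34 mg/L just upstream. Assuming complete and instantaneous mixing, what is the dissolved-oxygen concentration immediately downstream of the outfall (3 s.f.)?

Flow-weighted mixing: C = (Q_r C_r + Q_w C_w)/(Q_r + Q_w)
= (3.01×9.34 + 0.296×0.723)/(3.01 + 0.296) = 28.33/3.306 = 8.568 mg/L.

8.57 mg/L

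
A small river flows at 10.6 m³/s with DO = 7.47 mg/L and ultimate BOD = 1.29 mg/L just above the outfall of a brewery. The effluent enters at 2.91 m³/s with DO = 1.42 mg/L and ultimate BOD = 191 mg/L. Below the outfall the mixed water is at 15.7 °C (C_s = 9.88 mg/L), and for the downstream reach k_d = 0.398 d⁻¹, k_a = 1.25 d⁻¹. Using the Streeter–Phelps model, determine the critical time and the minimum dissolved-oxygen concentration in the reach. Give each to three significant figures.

t_c ≈ 1.10 d; minimum DO ≈ 1.21 mg/L

Mixed DO = (10.6×7.47 + 2.91×1.42)/(10.6+2.91) = 83.31/13.51 = 6.167 mg/L.
Mixed L₀ = (10.6×1.29 + 2.91×191)/(13.51) = 569.5/13.51 = 42.15 mg/L.
Initial deficit D₀ = C_s − DO₀ = 9.88 − 6.167 = 3.713 mg/L.
t_c = (1/0.8520) ln[(1.25/0.398)(1 − 3.713×0.8520/(0.398×42.15))] = 1.174 × ln(2.548) = 1.098 d.
D_c = (0.398/1.25) × 42.15 × e^(−0.398×1.098) = 0.3184 × 42.15 × 0.6460 = 8.670 mg/L.
Minimum DO = 9.88 − 8.670 = 1.210 mg/L.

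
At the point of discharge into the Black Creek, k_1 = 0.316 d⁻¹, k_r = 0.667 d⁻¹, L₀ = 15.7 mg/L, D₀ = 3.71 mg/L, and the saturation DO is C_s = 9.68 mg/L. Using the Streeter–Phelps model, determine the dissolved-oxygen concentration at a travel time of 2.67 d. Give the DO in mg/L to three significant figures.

k_1 L₀/(k_r−k_1) = 0.316×15.7/(0.667−0.316) = 4.961/0.3510 = 14.13 mg/L.
e^(−k_1 t) = e^(−0.316×2.670) = 0.4301; e^(−k_r t) = e^(−0.667×2.670) = 0.1685.
D = 14.13 × (0.4301 − 0.1685) + 3.71 × 0.1685 = 3.698 + 0.6251 = 4.323 mg/L.
DO = C_s − D = 9.68 − 4.323 = 5.357 mg/L.

DO ≈ 5.36 mg/L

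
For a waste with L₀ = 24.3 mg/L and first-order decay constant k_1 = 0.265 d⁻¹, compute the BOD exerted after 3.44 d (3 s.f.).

y_t = L₀(1 − e^(−k_1 t)) = 24.3 × (1 − e^(−0.265×3.44))
= 24.3 × (1 − 0.4019) = 24.3 × 0.5981 = 14.53 mg/L.

y ≈ 14.5 mg/L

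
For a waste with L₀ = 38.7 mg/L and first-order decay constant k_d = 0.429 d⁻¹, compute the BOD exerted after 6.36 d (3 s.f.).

y ≈ 36.2 mg/L

y_t = L₀(1 − e^(−k_d t)) = 38.7 × (1 − e^(−0.429×6.36))
= 38.7 × (1 − 0.06532) = 38.7 × 0.9347 = 36.17 mg/L.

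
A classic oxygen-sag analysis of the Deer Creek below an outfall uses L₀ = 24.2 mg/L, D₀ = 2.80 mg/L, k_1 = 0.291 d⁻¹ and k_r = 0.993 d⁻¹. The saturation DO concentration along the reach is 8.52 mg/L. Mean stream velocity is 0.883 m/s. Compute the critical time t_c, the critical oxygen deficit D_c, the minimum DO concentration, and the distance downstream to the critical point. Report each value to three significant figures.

t_c ≈ 1.28 d; D_c ≈ 4.88 mg/L; min DO ≈ 3.64 mg/L; x_c ≈ 97.8 km

At the critical point dD/dt = 0, so k_1 L₀ e^(−k_1 t) = k_r D. Substituting D(t) from the Streeter–Phelps equation and solving for t gives
t_c = ln[(k_r/k_1)(1 − D₀(k_r−k_1)/(k_1 L₀))] / (k_r−k_1).
Here k_r−k_1 = 0.7020 d⁻¹ and 1 − D₀(k_r−k_1)/(k_1 L₀) = 1 − 2.80×0.7020/(0.291×24.2) = 0.7209, so
t_c = ln(3.412 × 0.7209) / 0.7020 = 0.9001 / 0.7020 = 1.282 d.
D_c = (k_1/k_r) L₀ e^(−k_1 t_c) = (0.291/0.993) × 24.2 × e^(−0.291×1.282) = 0.2931 × 24.2 × 0.6886 = 4.883 mg/L.
Minimum DO = C_s − D_c = 8.52 − 4.883 = 3.637 mg/L.
x_c = v t_c = 0.883 m/s × 1.282 d × 86400 s/d = 97820 m ≈ 97.8 km.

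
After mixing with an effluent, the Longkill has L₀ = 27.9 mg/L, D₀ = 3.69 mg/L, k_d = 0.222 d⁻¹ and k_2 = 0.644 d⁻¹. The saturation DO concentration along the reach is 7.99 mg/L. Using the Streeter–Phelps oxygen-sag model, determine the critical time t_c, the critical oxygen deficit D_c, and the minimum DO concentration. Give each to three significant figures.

With k_2/k_d = 2.901 and 1 − D₀(k_2−k_d)/(k_d L₀) = 0.7486,
t_c = ln(2.901 × 0.7486) / (0.644 − 0.222) = ln(2.172) / 0.4220 = 0.7755/0.4220 = 1.838 d.
L(t_c) = L₀ e^(−k_d t_c) = 27.9 × 0.6650 = 18.55 mg/L, and at the critical point k_2 D_c = k_d L, so D_c = (0.222/0.644) × 18.55 = 6.396 mg/L.
Minimum DO = C_s − D_c = 7.99 − 6.396 = 1.594 mg/L.

t_c ≈ 1.84 d; D_c ≈ 6.40 mg/L; min DO ≈ 1.59 mg/L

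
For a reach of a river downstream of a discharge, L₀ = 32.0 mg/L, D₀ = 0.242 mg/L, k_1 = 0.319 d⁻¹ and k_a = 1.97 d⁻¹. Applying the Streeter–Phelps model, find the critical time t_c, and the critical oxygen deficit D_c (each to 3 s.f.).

At the critical point dD/dt = 0, so k_1 L₀ e^(−k_1 t) = k_a D. Substituting D(t) from the Streeter–Phelps equation and solving for t gives
t_c = ln[(k_a/k_1)(1 − D₀(k_a−k_1)/(k_1 L₀))] / (k_a−k_1).
Here k_a−k_1 = 1.651 d⁻¹ and 1 − D₀(k_a−k_1)/(k_1 L₀) = 1 − 0.242×1.651/(0.319×32.0) = 0.9609, so
t_c = ln(6.176 × 0.9609) / 1.651 = 1.781 / 1.651 = 1.079 d.
L(t_c) = L₀ e^(−k_1 t_c) = 32.0 × 0.7089 = 22.68 mg/L, and at the critical point k_a D_c = k_1 L, so D_c = (0.319/1.97) × 22.68 = 3.673 mg/L.

t_c ≈ 1.08 d; D_c ≈ 3.67 mg/L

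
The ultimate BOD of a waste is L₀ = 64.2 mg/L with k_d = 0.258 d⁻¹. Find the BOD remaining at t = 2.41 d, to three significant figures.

L ≈ 34.5 mg/L

L_t = L₀ e^(−k_d t) = 64.2 × e^(−0.258×2.41) = 64.2 × 0.5370 = 34.47 mg/L.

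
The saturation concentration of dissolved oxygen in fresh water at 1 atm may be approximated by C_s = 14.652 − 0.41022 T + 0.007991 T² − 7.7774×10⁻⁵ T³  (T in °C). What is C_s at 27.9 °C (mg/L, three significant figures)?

C_s ≈ 7.74 mg/L

C_s = 14.652 − 0.41022×27.9 + 0.007991×27.9² − 7.7774×10⁻⁵×27.9³ = 7.738 mg/L.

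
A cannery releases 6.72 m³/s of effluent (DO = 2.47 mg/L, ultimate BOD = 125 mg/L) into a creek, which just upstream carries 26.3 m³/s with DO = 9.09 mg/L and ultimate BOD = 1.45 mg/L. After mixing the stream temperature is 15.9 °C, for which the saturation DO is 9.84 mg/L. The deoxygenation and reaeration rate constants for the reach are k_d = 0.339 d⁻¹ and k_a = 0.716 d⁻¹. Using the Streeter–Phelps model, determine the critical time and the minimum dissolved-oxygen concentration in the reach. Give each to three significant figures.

t_c ≈ 1.74 d; minimum DO ≈ 2.86 mg/L

Mixed DO = (26.3×9.09 + 6.72×2.47)/(26.3+6.72) = 255.7/33.02 = 7.743 mg/L.
Mixed L₀ = (26.3×1.45 + 6.72×125)/(33.02) = 878.1/33.02 = 26.59 mg/L.
Initial deficit D₀ = C_s − DO₀ = 9.84 − 7.743 = 2.097 mg/L.
t_c = (1/0.3770) ln[(0.716/0.339)(1 − 2.097×0.3770/(0.339×26.59))] = 2.653 × ln(1.927) = 1.740 d.
D_c = (0.339/0.716) × 26.59 × e^(−0.339×1.740) = 0.4735 × 26.59 × 0.5544 = 6.981 mg/L.
Minimum DO = 9.84 − 6.981 = 2.859 mg/L.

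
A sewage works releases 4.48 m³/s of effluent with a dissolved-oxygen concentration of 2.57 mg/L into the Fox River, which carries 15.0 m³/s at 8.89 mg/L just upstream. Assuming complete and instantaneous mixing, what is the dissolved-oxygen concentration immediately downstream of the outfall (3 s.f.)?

7.44 mg/L

Flow-weighted mixing: C = (Q_r C_r + Q_w C_w)/(Q_r + Q_w)
= (15.0×8.89 + 4.48×2.57)/(15.0 + 4.48) = 144.9/19.48 = 7.437 mg/L.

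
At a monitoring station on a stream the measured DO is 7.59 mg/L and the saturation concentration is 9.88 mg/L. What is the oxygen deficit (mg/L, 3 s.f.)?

D ≈ 2.29 mg/L

D = C_s − C = 9.88 − 7.59 = 2.29 mg/L.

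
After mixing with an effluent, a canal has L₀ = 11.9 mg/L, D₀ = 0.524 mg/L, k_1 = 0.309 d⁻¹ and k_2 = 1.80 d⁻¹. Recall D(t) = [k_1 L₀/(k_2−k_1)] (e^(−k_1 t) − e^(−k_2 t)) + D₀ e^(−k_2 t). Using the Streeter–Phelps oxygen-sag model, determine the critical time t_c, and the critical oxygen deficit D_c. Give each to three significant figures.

t_c ≈ 1.02 d; D_c ≈ 1.49 mg/L

With k_2/k_1 = 5.825 and 1 − D₀(k_2−k_1)/(k_1 L₀) = 0.7875,
t_c = ln(5.825 × 0.7875) / (1.80 − 0.309) = ln(4.588) / 1.491 = 1.523/1.491 = 1.022 d.
D_c = (k_1/k_2) L₀ e^(−k_1 t_c) = (0.309/1.80) × 11.9 × e^(−0.309×1.022) = 0.1717 × 11.9 × 0.7293 = 1.490 mg/L.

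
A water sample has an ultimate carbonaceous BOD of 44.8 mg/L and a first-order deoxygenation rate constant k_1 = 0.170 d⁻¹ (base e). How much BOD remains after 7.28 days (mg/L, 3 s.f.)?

L_t = L₀ e^(−k_1 t) = 44.8 × e^(−0.170×7.28) = 44.8 × 0.2901 = 13.00 mg/L.

L ≈ 13.0 mg/L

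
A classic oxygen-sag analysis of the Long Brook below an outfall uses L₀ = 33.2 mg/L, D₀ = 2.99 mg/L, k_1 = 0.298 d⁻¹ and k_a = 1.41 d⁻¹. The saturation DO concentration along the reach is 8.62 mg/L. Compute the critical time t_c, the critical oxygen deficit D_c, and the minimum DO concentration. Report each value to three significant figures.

t_c ≈ 1.03 d; D_c ≈ 5.16 mg/L; min DO ≈ 3.46 mg/L

At the critical point dD/dt = 0, so k_1 L₀ e^(−k_1 t) = k_a D. Substituting D(t) from the Streeter–Phelps equation and solving for t gives
t_c = ln[(k_a/k_1)(1 − D₀(k_a−k_1)/(k_1 L₀))] / (k_a−k_1).
Here k_a−k_1 = 1.112 d⁻¹ and 1 − D₀(k_a−k_1)/(k_1 L₀) = 1 − 2.99×1.112/(0.298×33.2) = 0.6639, so
t_c = ln(4.732 × 0.6639) / 1.112 = 1.145 / 1.112 = 1.029 d.
D_c = (k_1/k_a) L₀ e^(−k_1 t_c) = (0.298/1.41) × 33.2 × e^(−0.298×1.029) = 0.2113 × 33.2 × 0.7358 = 5.163 mg/L.
Minimum DO = C_s − D_c = 8.62 − 5.163 = 3.457 mg/L.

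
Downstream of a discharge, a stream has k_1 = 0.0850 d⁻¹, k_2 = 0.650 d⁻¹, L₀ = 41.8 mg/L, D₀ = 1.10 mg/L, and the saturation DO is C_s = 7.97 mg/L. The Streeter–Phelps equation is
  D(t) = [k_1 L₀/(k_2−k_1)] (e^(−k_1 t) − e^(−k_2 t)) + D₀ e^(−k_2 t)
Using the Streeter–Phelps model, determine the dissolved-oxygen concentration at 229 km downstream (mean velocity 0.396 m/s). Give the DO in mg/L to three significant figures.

Travel time t = x/v = 229 km / (0.396 m/s) = 229000 m / 0.396 m/s = 578300 s = 6.693 d.
k_1 L₀/(k_2−k_1) = 0.0850×41.8/(0.650−0.0850) = 3.553/0.5650 = 6.288 mg/L.
e^(−k_1 t) = e^(−0.0850×6.693) = 0.5661; e^(−k_2 t) = e^(−0.650×6.693) = 0.01290.
D = 6.288 × (0.5661 − 0.01290) + 1.10 × 0.01290 = 3.479 + 0.01419 = 3.493 mg/L.
DO = C_s − D = 7.97 − 3.493 = 4.477 mg/L.

DO ≈ 4.48 mg/L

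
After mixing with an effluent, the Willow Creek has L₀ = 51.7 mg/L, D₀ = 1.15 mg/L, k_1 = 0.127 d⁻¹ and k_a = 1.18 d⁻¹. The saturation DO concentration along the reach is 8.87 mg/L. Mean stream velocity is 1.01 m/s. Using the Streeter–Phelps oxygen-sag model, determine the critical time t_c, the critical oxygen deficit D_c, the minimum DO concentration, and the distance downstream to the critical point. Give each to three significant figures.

t_c = [1/(k_a−k_1)] ln[(k_a/k_1)(1 − D₀(k_a−k_1)/(k_1 L₀))]
= [1/(1.18−0.127)] ln[(1.18/0.127)(1 − 1.15×1.053/(0.127×51.7))]
= (1/1.053) ln[9.291 × 0.8156] = 0.9497 × ln(7.578) = 0.9497 × 2.025 = 1.923 d.
L(t_c) = L₀ e^(−k_1 t_c) = 51.7 × 0.7833 = 40.50 mg/L, and at the critical point k_a D_c = k_1 L, so D_c = (0.127/1.18) × 40.50 = 4.358 mg/L.
Minimum DO = C_s − D_c = 8.87 − 4.358 = 4.512 mg/L.
x_c = v t_c = 1.01 m/s × 1.923 d × 86400 s/d = 167800 m ≈ 168 km.

t_c ≈ 1.92 d; D_c ≈ 4.36 mg/L; min DO ≈ 4.51 mg/L; x_c ≈ 168 km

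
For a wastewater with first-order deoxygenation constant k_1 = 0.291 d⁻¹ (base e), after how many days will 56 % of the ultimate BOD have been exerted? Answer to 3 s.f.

t ≈ 2.82 d

y/L₀ = 1 − e^(−k_1 t) = 0.56 ⇒ e^(−k_1 t) = 0.440
t = −ln(0.440) / 0.291 = 0.8210 / 0.291 = 2.821 d.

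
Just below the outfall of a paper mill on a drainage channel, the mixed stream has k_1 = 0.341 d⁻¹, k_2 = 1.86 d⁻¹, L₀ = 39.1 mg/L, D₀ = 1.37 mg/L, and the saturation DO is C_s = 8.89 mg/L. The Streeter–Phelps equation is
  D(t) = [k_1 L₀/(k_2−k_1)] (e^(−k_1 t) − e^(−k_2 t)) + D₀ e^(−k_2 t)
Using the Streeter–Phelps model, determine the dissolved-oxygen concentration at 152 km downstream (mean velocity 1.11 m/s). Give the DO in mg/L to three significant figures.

Travel time t = x/v = 152 km / (1.11 m/s) = 152000 m / 1.11 m/s = 136900 s = 1.585 d.
k_1 L₀/(k_2−k_1) = 0.341×39.1/(1.86−0.341) = 13.33/1.519 = 8.778 mg/L.
e^(−k_1 t) = e^(−0.341×1.585) = 0.5825; e^(−k_2 t) = e^(−1.86×1.585) = 0.05245.
D = 8.778 × (0.5825 − 0.05245) + 1.37 × 0.05245 = 4.652 + 0.07185 = 4.724 mg/L.
DO = C_s − D = 8.89 − 4.724 = 4.166 mg/L.

DO ≈ 4.17 mg/L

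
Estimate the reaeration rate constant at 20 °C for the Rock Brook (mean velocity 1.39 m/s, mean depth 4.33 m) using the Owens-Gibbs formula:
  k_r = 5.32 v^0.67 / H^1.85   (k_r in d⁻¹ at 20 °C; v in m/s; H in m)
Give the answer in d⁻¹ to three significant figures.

k_r ≈ 0.441 d⁻¹

k_r = 5.32 × 1.39^0.67 / 4.33^1.85 = 5.32 × 1.247 / 15.05 = 0.4408 d⁻¹.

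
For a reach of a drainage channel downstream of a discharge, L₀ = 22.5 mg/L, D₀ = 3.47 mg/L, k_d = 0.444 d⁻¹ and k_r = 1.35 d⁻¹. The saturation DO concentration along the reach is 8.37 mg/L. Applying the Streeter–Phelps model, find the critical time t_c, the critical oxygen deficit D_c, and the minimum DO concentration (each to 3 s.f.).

t_c ≈ 0.810 d; D_c ≈ 5.16 mg/L; min DO ≈ 3.21 mg/L

With k_r/k_d = 3.041 and 1 − D₀(k_r−k_d)/(k_d L₀) = 0.6853,
t_c = ln(3.041 × 0.6853) / (1.35 − 0.444) = ln(2.084) / 0.9060 = 0.7341/0.9060 = 0.8103 d.
D_c = (k_d/k_r) L₀ e^(−k_d t_c) = (0.444/1.35) × 22.5 × e^(−0.444×0.8103) = 0.3289 × 22.5 × 0.6978 = 5.164 mg/L.
Minimum DO = C_s − D_c = 8.37 − 5.164 = 3.206 mg/L.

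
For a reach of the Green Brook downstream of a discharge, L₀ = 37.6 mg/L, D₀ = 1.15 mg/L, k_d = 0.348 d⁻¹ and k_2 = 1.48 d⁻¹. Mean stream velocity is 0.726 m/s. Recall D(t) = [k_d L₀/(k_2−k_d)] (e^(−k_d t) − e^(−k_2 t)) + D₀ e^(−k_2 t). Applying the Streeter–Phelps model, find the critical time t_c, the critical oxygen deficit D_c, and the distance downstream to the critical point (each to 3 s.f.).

At the critical point dD/dt = 0, so k_d L₀ e^(−k_d t) = k_2 D. Substituting D(t) from the Streeter–Phelps equation and solving for t gives
t_c = ln[(k_2/k_d)(1 − D₀(k_2−k_d)/(k_d L₀))] / (k_2−k_d).
Here k_2−k_d = 1.132 d⁻¹ and 1 − D₀(k_2−k_d)/(k_d L₀) = 1 − 1.15×1.132/(0.348×37.6) = 0.9005, so
t_c = ln(4.253 × 0.9005) / 1.132 = 1.343 / 1.132 = 1.186 d.
L(t_c) = L₀ e^(−k_d t_c) = 37.6 × 0.6618 = 24.88 mg/L, and at the critical point k_2 D_c = k_d L, so D_c = (0.348/1.48) × 24.88 = 5.851 mg/L.
x_c = v t_c = 0.726 m/s × 1.186 d × 86400 s/d = 74410 m ≈ 74.4 km.

t_c ≈ 1.19 d; D_c ≈ 5.85 mg/L; x_c ≈ 74.4 km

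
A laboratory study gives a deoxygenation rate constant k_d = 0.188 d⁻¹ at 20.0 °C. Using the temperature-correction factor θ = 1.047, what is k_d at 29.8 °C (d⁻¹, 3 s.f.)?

k_d(T₂) = k_d(T₁) · θ^(T₂−T₁) = 0.188 × 1.047^(29.8−20.0)
= 0.188 × 1.047^9.80 = 0.188 × 1.568 = 0.2949 d⁻¹.

k_d ≈ 0.295 d⁻¹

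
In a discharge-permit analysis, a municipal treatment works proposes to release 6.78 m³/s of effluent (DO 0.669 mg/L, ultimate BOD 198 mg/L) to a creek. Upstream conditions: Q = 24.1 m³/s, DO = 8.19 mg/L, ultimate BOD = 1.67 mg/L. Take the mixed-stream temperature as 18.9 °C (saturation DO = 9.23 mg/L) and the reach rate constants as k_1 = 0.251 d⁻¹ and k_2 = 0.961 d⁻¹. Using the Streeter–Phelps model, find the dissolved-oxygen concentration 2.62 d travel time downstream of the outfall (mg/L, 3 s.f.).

DO ≈ 2.09 mg/L

Mixed DO = (24.1×8.19 + 6.78×0.669)/(24.1+6.78) = 201.9/30.88 = 6.539 mg/L.
Mixed L₀ = (24.1×1.67 + 6.78×198)/(30.88) = 1383/30.88 = 44.78 mg/L.
Initial deficit D₀ = C_s − DO₀ = 9.23 − 6.539 = 2.691 mg/L.
D(2.62) = [0.251×44.78/(0.961−0.251)](e^(−0.251×2.62) − e^(−0.961×2.62)) + 2.691 e^(−0.961×2.62)
= 15.83 × (0.5181 − 0.08064) + 2.691 × 0.08064 = 7.142 mg/L.
DO = 9.23 − 7.142 = 2.088 mg/L.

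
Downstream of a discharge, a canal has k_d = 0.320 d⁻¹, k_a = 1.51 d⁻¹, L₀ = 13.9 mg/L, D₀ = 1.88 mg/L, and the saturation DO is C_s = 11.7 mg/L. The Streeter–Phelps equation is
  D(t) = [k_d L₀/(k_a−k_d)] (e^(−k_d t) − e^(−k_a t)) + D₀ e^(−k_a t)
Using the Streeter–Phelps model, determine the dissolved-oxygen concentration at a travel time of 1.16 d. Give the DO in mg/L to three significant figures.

DO ≈ 9.44 mg/L

k_d L₀/(k_a−k_d) = 0.320×13.9/(1.51−0.320) = 4.448/1.190 = 3.738 mg/L.
e^(−k_d t) = e^(−0.320×1.160) = 0.6899; e^(−k_a t) = e^(−1.51×1.160) = 0.1735.
D = 3.738 × (0.6899 − 0.1735) + 1.88 × 0.1735 = 1.930 + 0.3262 = 2.256 mg/L.
DO = C_s − D = 11.7 − 2.256 = 9.444 mg/L.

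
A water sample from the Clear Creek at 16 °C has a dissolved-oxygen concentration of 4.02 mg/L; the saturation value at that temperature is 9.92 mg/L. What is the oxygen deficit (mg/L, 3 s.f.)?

D = C_s − C = 9.92 − 4.02 = 5.90 mg/L.

D ≈ 5.90 mg/L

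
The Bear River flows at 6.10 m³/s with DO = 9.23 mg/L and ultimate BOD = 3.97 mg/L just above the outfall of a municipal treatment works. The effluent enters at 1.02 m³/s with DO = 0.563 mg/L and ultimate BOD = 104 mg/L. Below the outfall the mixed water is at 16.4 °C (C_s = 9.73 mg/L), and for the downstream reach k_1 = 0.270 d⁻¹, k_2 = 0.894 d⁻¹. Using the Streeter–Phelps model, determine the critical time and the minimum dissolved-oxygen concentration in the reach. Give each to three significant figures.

t_c ≈ 1.52 d; minimum DO ≈ 6.06 mg/L

Mixed DO = (6.10×9.23 + 1.02×0.563)/(6.10+1.02) = 56.88/7.120 = 7.988 mg/L.
Mixed L₀ = (6.10×3.97 + 1.02×104)/(7.120) = 130.3/7.120 = 18.30 mg/L.
Initial deficit D₀ = C_s − DO₀ = 9.73 − 7.988 = 1.742 mg/L.
t_c = (1/0.6240) ln[(0.894/0.270)(1 − 1.742×0.6240/(0.270×18.30))] = 1.603 × ln(2.583) = 1.521 d.
D_c = (0.270/0.894) × 18.30 × e^(−0.270×1.521) = 0.3020 × 18.30 × 0.6633 = 3.666 mg/L.
Minimum DO = 9.73 − 3.666 = 6.064 mg/L.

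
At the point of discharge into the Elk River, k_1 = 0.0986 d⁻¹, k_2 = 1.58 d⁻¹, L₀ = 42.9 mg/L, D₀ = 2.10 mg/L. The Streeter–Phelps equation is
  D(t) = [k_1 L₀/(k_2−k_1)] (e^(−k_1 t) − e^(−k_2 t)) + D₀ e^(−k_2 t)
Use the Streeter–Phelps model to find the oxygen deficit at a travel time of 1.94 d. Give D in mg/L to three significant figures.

D ≈ 2.32 mg/L

k_1 L₀/(k_2−k_1) = 0.0986×42.9/(1.58−0.0986) = 4.230/1.481 = 2.855 mg/L.
e^(−k_1 t) = e^(−0.0986×1.940) = 0.8259; e^(−k_2 t) = e^(−1.58×1.940) = 0.04664.
D = 2.855 × (0.8259 − 0.04664) + 2.10 × 0.04664 = 2.225 + 0.09795 = 2.323 mg/L.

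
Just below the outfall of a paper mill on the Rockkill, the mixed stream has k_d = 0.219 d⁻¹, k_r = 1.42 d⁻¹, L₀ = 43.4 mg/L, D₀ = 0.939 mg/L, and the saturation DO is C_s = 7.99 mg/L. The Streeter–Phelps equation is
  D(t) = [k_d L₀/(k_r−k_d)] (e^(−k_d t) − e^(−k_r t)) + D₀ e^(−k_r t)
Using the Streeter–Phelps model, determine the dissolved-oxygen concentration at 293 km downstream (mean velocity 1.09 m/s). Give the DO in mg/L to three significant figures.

Travel time t = x/v = 293 km / (1.09 m/s) = 293000 m / 1.09 m/s = 268800 s = 3.111 d.
k_d L₀/(k_r−k_d) = 0.219×43.4/(1.42−0.219) = 9.505/1.201 = 7.914 mg/L.
e^(−k_d t) = e^(−0.219×3.111) = 0.5059; e^(−k_r t) = e^(−1.42×3.111) = 0.01206.
D = 7.914 × (0.5059 − 0.01206) + 0.939 × 0.01206 = 3.908 + 0.01132 = 3.920 mg/L.
DO = C_s − D = 7.99 − 3.920 = 4.070 mg/L.

DO ≈ 4.07 mg/L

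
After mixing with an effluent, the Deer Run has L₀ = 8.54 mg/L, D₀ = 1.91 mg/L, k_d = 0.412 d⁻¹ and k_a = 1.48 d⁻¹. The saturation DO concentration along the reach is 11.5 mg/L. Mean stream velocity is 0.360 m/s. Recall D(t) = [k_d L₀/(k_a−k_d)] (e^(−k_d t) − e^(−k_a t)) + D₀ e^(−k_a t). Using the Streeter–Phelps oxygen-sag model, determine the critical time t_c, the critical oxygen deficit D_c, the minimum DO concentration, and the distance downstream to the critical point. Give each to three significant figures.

t_c ≈ 0.386 d; D_c ≈ 2.03 mg/L; min DO ≈ 9.47 mg/L; x_c ≈ 12.0 km

t_c = [1/(k_a−k_d)] ln[(k_a/k_d)(1 − D₀(k_a−k_d)/(k_d L₀))]
= [1/(1.48−0.412)] ln[(1.48/0.412)(1 − 1.91×1.068/(0.412×8.54))]
= (1/1.068) ln[3.592 × 0.4202] = 0.9363 × ln(1.510) = 0.9363 × 0.4118 = 0.3856 d.
L(t_c) = L₀ e^(−k_d t_c) = 8.54 × 0.8531 = 7.286 mg/L, and at the critical point k_a D_c = k_d L, so D_c = (0.412/1.48) × 7.286 = 2.028 mg/L.
Minimum DO = C_s − D_c = 11.5 − 2.028 = 9.472 mg/L.
x_c = v t_c = 0.360 m/s × 0.3856 d × 86400 s/d = 11990 m ≈ 12.0 km.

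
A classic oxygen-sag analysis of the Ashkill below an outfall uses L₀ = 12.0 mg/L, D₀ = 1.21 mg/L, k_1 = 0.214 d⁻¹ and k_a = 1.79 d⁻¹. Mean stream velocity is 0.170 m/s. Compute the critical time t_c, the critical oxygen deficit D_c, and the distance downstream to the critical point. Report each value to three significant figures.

At the critical point dD/dt = 0, so k_1 L₀ e^(−k_1 t) = k_a D. Substituting D(t) from the Streeter–Phelps equation and solving for t gives
t_c = ln[(k_a/k_1)(1 − D₀(k_a−k_1)/(k_1 L₀))] / (k_a−k_1).
Here k_a−k_1 = 1.576 d⁻¹ and 1 − D₀(k_a−k_1)/(k_1 L₀) = 1 − 1.21×1.576/(0.214×12.0) = 0.2574, so
t_c = ln(8.364 × 0.2574) / 1.576 = 0.7669 / 1.576 = 0.4866 d.
D_c = (k_1/k_a) L₀ e^(−k_1 t_c) = (0.214/1.79) × 12.0 × e^(−0.214×0.4866) = 0.1196 × 12.0 × 0.9011 = 1.293 mg/L.
x_c = v t_c = 0.170 m/s × 0.4866 d × 86400 s/d = 7148 m ≈ 7.15 km.

t_c ≈ 0.487 d; D_c ≈ 1.29 mg/L; x_c ≈ 7.15 km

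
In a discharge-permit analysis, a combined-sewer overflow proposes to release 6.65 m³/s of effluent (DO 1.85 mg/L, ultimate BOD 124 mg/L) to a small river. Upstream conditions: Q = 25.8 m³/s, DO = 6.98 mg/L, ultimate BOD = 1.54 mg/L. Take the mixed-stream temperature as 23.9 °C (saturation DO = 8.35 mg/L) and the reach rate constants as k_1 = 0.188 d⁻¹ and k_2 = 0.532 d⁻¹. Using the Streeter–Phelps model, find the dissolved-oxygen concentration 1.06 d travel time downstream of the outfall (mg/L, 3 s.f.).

Mixed DO = (25.8×6.98 + 6.65×1.85)/(25.8+6.65) = 192.4/32.45 = 5.929 mg/L.
Mixed L₀ = (25.8×1.54 + 6.65×124)/(32.45) = 864.3/32.45 = 26.64 mg/L.
Initial deficit D₀ = C_s − DO₀ = 8.35 − 5.929 = 2.421 mg/L.
D(1.06) = [0.188×26.64/(0.532−0.188)](e^(−0.188×1.06) − e^(−0.532×1.06)) + 2.421 e^(−0.532×1.06)
= 14.56 × (0.8193 − 0.5690) + 2.421 × 0.5690 = 5.022 mg/L.
DO = 8.35 − 5.022 = 3.328 mg/L.

DO ≈ 3.33 mg/L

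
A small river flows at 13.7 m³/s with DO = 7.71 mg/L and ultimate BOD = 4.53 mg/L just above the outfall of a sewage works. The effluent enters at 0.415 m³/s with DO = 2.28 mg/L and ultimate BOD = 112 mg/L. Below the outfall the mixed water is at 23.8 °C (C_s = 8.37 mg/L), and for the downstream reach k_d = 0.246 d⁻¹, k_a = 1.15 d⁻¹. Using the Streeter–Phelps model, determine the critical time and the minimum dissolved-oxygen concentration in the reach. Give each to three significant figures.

t_c ≈ 1.16 d; minimum DO ≈ 7.13 mg/L

Mixed DO = (13.7×7.71 + 0.415×2.28)/(13.7+0.415) = 106.6/14.11 = 7.550 mg/L.
Mixed L₀ = (13.7×4.53 + 0.415×112)/(14.11) = 108.5/14.11 = 7.690 mg/L.
Initial deficit D₀ = C_s − DO₀ = 8.37 − 7.550 = 0.8196 mg/L.
t_c = (1/0.9040) ln[(1.15/0.246)(1 − 0.8196×0.9040/(0.246×7.690))] = 1.106 × ln(2.844) = 1.156 d.
D_c = (0.246/1.15) × 7.690 × e^(−0.246×1.156) = 0.2139 × 7.690 × 0.7525 = 1.238 mg/L.
Minimum DO = 8.37 − 1.238 = 7.132 mg/L.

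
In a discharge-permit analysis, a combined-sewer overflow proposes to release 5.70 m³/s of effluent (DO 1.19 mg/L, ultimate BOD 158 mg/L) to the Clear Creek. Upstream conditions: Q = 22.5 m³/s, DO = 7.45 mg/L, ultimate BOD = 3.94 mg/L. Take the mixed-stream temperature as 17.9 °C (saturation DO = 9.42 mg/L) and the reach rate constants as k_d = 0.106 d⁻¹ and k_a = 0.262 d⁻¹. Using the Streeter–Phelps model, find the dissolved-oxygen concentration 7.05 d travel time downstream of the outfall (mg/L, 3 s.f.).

Mixed DO = (22.5×7.45 + 5.70×1.19)/(22.5+5.70) = 174.4/28.20 = 6.185 mg/L.
Mixed L₀ = (22.5×3.94 + 5.70×158)/(28.20) = 989.2/28.20 = 35.08 mg/L.
Initial deficit D₀ = C_s − DO₀ = 9.42 − 6.185 = 3.235 mg/L.
D(7.05) = [0.106×35.08/(0.262−0.106)](e^(−0.106×7.05) − e^(−0.262×7.05)) + 3.235 e^(−0.262×7.05)
= 23.84 × (0.4736 − 0.1577) + 3.235 × 0.1577 = 8.041 mg/L.
DO = 9.42 − 8.041 = 1.379 mg/L.

DO ≈ 1.38 mg/L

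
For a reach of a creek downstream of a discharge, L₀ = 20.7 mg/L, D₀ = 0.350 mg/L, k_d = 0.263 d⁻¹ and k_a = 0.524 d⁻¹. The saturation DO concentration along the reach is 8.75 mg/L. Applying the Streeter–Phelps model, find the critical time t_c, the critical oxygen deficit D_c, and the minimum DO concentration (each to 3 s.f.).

t_c ≈ 2.58 d; D_c ≈ 5.28 mg/L; min DO ≈ 3.47 mg/L

t_c = [1/(k_a−k_d)] ln[(k_a/k_d)(1 − D₀(k_a−k_d)/(k_d L₀))]
= [1/(0.524−0.263)] ln[(0.524/0.263)(1 − 0.350×0.2610/(0.263×20.7))]
= (1/0.2610) ln[1.992 × 0.9832] = 3.831 × ln(1.959) = 3.831 × 0.6724 = 2.576 d.
D_c = (k_d/k_a) L₀ e^(−k_d t_c) = (0.263/0.524) × 20.7 × e^(−0.263×2.576) = 0.5019 × 20.7 × 0.5079 = 5.276 mg/L.
Minimum DO = C_s − D_c = 8.75 − 5.276 = 3.474 mg/L.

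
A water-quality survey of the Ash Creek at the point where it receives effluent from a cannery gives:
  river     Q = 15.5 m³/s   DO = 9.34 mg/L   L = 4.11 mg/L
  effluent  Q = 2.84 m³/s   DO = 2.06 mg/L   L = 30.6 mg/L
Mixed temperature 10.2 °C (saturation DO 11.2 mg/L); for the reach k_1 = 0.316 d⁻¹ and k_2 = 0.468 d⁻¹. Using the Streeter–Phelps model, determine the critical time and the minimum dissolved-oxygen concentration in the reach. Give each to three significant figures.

Mixed DO = (15.5×9.34 + 2.84×2.06)/(15.5+2.84) = 150.6/18.34 = 8.213 mg/L.
Mixed L₀ = (15.5×4.11 + 2.84×30.6)/(18.34) = 150.6/18.34 = 8.212 mg/L.
Initial deficit D₀ = C_s − DO₀ = 11.2 − 8.213 = 2.987 mg/L.
t_c = (1/0.1520) ln[(0.468/0.316)(1 − 2.987×0.1520/(0.316×8.212))] = 6.579 × ln(1.222) = 1.318 d.
D_c = (0.316/0.468) × 8.212 × e^(−0.316×1.318) = 0.6752 × 8.212 × 0.6593 = 3.656 mg/L.
Minimum DO = 11.2 − 3.656 = 7.544 mg/L.

t_c ≈ 1.32 d; minimum DO ≈ 7.54 mg/L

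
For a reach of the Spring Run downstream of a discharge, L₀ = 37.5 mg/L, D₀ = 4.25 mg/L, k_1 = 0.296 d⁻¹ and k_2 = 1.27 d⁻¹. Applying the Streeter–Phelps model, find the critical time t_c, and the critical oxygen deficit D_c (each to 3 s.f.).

With k_2/k_1 = 4.291 and 1 − D₀(k_2−k_1)/(k_1 L₀) = 0.6271,
t_c = ln(4.291 × 0.6271) / (1.27 − 0.296) = ln(2.690) / 0.9740 = 0.9897/0.9740 = 1.016 d.
L(t_c) = L₀ e^(−k_1 t_c) = 37.5 × 0.7402 = 27.76 mg/L, and at the critical point k_2 D_c = k_1 L, so D_c = (0.296/1.27) × 27.76 = 6.470 mg/L.

t_c ≈ 1.02 d; D_c ≈ 6.47 mg/L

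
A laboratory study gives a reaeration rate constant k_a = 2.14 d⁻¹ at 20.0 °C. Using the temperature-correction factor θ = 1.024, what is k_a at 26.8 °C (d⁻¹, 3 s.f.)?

k_a(T₂) = k_a(T₁) · θ^(T₂−T₁) = 2.14 × 1.024^(26.8−20.0)
= 2.14 × 1.024^6.80 = 2.14 × 1.175 = 2.515 d⁻¹.

k_a ≈ 2.51 d⁻¹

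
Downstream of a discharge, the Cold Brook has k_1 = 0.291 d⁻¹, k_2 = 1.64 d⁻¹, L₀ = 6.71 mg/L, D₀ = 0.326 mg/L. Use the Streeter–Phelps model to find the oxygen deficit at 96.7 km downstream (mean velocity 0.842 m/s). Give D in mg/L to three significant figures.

Travel time t = x/v = 96.7 km / (0.842 m/s) = 96700 m / 0.842 m/s = 114800 s = 1.329 d.
k_1 L₀/(k_2−k_1) = 0.291×6.71/(1.64−0.291) = 1.953/1.349 = 1.447 mg/L.
e^(−k_1 t) = e^(−0.291×1.329) = 0.6792; e^(−k_2 t) = e^(−1.64×1.329) = 0.1130.
D = 1.447 × (0.6792 − 0.1130) + 0.326 × 0.1130 = 0.8195 + 0.03685 = 0.8564 mg/L.

D ≈ 0.856 mg/L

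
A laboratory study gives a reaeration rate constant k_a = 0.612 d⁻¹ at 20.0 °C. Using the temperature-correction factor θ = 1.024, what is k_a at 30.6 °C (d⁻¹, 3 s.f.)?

k_a ≈ 0.787 d⁻¹

k_a(T₂) = k_a(T₁) · θ^(T₂−T₁) = 0.612 × 1.024^(30.6−20.0)
= 0.612 × 1.024^10.6 = 0.612 × 1.286 = 0.7869 d⁻¹.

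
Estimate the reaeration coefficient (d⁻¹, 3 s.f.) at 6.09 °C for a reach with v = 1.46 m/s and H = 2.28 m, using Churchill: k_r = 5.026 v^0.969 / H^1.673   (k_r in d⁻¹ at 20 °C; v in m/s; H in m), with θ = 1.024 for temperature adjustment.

k_r(20) = 5.026 × 1.46^0.969 / 2.28^1.673 = 5.026 × 1.443 / 3.970 = 1.827 d⁻¹.
k_r(6.09) = 1.827 × 1.024^(6.09−20) = 1.827 × 0.7190 = 1.313 d⁻¹.

k_r ≈ 1.31 d⁻¹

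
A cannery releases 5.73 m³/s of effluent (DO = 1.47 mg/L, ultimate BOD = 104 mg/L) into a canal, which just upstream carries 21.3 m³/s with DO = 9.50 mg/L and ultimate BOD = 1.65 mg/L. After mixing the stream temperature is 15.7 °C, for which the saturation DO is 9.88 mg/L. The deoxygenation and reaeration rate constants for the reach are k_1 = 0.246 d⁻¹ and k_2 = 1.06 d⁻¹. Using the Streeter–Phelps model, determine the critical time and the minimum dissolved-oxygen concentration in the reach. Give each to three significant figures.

Mixed DO = (21.3×9.50 + 5.73×1.47)/(21.3+5.73) = 210.8/27.03 = 7.798 mg/L.
Mixed L₀ = (21.3×1.65 + 5.73×104)/(27.03) = 631.1/27.03 = 23.35 mg/L.
Initial deficit D₀ = C_s − DO₀ = 9.88 − 7.798 = 2.082 mg/L.
t_c = (1/0.8140) ln[(1.06/0.246)(1 − 2.082×0.8140/(0.246×23.35))] = 1.229 × ln(3.037) = 1.365 d.
D_c = (0.246/1.06) × 23.35 × e^(−0.246×1.365) = 0.2321 × 23.35 × 0.7148 = 3.873 mg/L.
Minimum DO = 9.88 − 3.873 = 6.007 mg/L.

t_c ≈ 1.36 d; minimum DO ≈ 6.01 mg/L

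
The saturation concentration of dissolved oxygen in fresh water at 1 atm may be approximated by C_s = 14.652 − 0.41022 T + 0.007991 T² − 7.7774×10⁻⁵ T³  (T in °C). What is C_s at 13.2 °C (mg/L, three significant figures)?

C_s = 14.652 − 0.41022×13.2 + 0.007991×13.2² − 7.7774×10⁻⁵×13.2³ = 10.45 mg/L.

C_s ≈ 10.5 mg/L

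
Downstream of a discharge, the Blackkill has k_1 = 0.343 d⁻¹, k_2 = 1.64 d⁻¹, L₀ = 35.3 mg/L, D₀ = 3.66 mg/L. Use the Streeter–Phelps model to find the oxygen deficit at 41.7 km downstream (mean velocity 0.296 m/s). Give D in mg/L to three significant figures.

D ≈ 4.94 mg/L

Travel time t = x/v = 41.7 km / (0.296 m/s) = 41700 m / 0.296 m/s = 140900 s = 1.631 d.
k_1 L₀/(k_2−k_1) = 0.343×35.3/(1.64−0.343) = 12.11/1.297 = 9.335 mg/L.
e^(−k_1 t) = e^(−0.343×1.631) = 0.5716; e^(−k_2 t) = e^(−1.64×1.631) = 0.06897.
D = 9.335 × (0.5716 − 0.06897) + 3.66 × 0.06897 = 4.692 + 0.2524 = 4.945 mg/L.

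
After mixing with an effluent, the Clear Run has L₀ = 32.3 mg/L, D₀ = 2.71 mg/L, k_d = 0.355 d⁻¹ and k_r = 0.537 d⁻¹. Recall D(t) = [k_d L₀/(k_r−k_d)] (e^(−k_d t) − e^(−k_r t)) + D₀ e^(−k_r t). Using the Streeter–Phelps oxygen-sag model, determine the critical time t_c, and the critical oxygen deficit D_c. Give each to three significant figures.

With k_r/k_d = 1.513 and 1 − D₀(k_r−k_d)/(k_d L₀) = 0.9570,
t_c = ln(1.513 × 0.9570) / (0.537 − 0.355) = ln(1.448) / 0.1820 = 0.3699/0.1820 = 2.032 d.
D_c = (k_d/k_r) L₀ e^(−k_d t_c) = (0.355/0.537) × 32.3 × e^(−0.355×2.032) = 0.6611 × 32.3 × 0.4860 = 10.38 mg/L.

t_c ≈ 2.03 d; D_c ≈ 10.4 mg/L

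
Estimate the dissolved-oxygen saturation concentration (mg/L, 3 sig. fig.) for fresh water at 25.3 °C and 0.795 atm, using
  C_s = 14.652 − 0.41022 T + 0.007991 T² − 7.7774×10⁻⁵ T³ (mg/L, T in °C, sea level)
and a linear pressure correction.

At sea level: C_s = 14.652 − 0.41022×25.3 + 0.007991×25.3² − 7.7774×10⁻⁵×25.3³ = 8.129 mg/L.
Pressure correction: C_s' = 8.129 × 0.795 = 6.462 mg/L.

C_s ≈ 6.46 mg/L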